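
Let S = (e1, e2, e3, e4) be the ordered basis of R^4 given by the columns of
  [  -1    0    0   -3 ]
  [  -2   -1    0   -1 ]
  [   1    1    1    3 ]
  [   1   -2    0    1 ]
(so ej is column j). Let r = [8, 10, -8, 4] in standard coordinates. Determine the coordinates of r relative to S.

[-2, -4, 4, -2]

[r]_S is the unique c with M c = r, where M has columns e1, ..., e4.
Gaussian elimination on [M | r] yields c = (-2, -4, 4, -2).
Check: -2e1 - 4e2 + 4e3 - 2e4 = [8, 10, -8, 4].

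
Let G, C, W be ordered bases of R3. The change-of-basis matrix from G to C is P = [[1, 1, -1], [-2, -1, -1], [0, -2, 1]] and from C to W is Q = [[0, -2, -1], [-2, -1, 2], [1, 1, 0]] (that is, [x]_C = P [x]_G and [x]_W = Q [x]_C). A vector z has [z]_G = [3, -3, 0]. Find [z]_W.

Composing the changes, [z]_W = Q P [z]_G.
Q P = [[4, 4, 1], [0, -5, 5], [-1, 0, -2]]; applying this to [3, -3, 0] gives [0, 15, -3].

[0, 15, -3]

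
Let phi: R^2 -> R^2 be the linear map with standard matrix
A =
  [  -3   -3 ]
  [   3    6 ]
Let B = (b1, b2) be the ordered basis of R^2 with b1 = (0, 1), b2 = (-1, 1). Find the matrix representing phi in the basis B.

The j-th column of [phi]_B is [phi(bj)]_B.
phi(b1) = A b1 = (-3, 6) = 3b1 + 3b2, so column 1 is (3, 3).
Repeating for b2 and assembling the columns gives [[3, 3], [3, 0]].

[[3, 3], [3, 0]]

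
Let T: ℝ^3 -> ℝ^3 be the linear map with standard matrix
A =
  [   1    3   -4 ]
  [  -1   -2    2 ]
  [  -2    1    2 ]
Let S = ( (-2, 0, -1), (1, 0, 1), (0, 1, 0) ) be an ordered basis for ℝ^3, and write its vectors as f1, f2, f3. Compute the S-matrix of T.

[[0, 3, -2], [2, 3, -1], [0, 1, -2]]

Let P have columns f1, ..., f3. Then [T]_S = P^(-1) A P.
Here det P = 1, so P^(-1) is integer; computing A P first and then P^(-1)(A P) gives [[0, 3, -2], [2, 3, -1], [0, 1, -2]].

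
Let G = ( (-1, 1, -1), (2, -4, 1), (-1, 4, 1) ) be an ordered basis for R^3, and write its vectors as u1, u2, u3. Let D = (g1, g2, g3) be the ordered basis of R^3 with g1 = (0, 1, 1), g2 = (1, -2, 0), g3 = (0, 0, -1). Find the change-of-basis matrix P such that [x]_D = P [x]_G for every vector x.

Column j of P is [uj]_D, since P maps G-coordinates to D-coordinates.
Expressing u1 in D: u1 = -g1 - g2 + 0·g3, so column 1 of P is (-1, -1, 0).
Doing the same for each uj gives P = [[-1, 0, 2], [-1, 2, -1], [0, -1, 1]].

[[-1, 0, 2], [-1, 2, -1], [0, -1, 1]]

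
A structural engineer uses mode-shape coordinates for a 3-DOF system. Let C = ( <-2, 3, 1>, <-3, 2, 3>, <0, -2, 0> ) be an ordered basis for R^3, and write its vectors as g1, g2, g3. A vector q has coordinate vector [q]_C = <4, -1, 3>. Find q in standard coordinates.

q = M [q]_C, where M has columns g1, ..., g3.
Carrying out the matrix-vector product, q = <-5, 4, 1>.

<-5, 4, 1>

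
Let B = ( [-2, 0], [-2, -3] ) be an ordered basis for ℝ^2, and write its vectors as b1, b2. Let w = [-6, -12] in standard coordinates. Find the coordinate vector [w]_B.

Write w = c_1 b1 + c_2 b2 and solve for the c_i.
System: -2c_1 - 2c_2 = -6, 0c_1 - 3c_2 = -12; solving gives c_1 = -1, c_2 = 4.
Check: -b1 + 4b2 = [-6, -12].

[-1, 4]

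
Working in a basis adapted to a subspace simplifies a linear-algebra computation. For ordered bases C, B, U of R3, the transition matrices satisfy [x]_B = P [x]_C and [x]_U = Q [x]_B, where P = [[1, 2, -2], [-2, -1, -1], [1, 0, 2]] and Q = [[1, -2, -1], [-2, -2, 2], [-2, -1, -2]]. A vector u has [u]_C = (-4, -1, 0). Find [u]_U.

First [u]_B = P [u]_C = (-6, 9, -4).
Then [u]_U = Q [u]_B = (-20, -14, 11).

(-20, -14, 11)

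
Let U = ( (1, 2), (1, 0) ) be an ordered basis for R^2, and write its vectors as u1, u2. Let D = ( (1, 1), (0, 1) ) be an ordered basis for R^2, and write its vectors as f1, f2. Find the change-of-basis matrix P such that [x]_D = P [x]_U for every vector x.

[[1, 1], [1, -1]]

Column j of P is [uj]_D, since P maps U-coordinates to D-coordinates.
Expressing u1 in D: u1 = f1 + f2, so column 1 of P is (1, 1).
Doing the same for each uj gives P = [[1, 1], [1, -1]].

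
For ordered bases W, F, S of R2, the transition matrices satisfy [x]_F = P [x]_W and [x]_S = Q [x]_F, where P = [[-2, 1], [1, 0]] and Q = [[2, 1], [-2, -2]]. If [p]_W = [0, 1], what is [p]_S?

[2, -2]

Composing the changes, [p]_S = Q P [p]_W.
Q P = [[-3, 2], [2, -2]]; applying this to [0, 1] gives [2, -2].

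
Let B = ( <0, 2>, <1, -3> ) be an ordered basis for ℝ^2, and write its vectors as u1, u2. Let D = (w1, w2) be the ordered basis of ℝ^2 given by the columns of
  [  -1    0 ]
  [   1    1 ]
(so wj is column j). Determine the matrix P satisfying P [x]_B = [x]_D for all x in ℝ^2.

[[0, -1], [2, -2]]

Column j of P is [uj]_D, since P maps B-coordinates to D-coordinates.
Expressing u1 in D: u1 = 0·w1 + 2w2, so column 1 of P is <0, 2>.
Doing the same for each uj gives P = [[0, -1], [2, -2]].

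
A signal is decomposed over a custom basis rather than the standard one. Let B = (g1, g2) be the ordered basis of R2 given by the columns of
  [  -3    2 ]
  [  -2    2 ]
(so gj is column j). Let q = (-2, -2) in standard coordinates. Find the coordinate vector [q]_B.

[q]_B is the unique c with M c = q, where M has columns g1, g2.
System: -3c_1 + 2c_2 = -2, -2c_1 + 2c_2 = -2; solving gives c_1 = 0, c_2 = -1.
Check: 0·g1 - g2 = (-2, -2).

(0, -1)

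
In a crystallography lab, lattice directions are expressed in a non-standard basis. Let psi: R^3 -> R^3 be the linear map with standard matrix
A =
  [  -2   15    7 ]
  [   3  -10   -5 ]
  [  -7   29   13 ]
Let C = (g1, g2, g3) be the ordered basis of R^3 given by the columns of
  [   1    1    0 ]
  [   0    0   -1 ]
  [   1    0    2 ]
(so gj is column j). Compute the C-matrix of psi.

With P the matrix whose columns are g1, ..., g3, [psi]_C = P^(-1) A P.
Column by column: psi(g1) = A g1 = <5, -2, 6>; its C-coordinates <2, 3, 2> give column 1.
Continuing for each basis vector yields [psi]_C = [[2, -1, -3], [3, -1, 2], [2, -3, 0]].

[[2, -1, -3], [3, -1, 2], [2, -3, 0]]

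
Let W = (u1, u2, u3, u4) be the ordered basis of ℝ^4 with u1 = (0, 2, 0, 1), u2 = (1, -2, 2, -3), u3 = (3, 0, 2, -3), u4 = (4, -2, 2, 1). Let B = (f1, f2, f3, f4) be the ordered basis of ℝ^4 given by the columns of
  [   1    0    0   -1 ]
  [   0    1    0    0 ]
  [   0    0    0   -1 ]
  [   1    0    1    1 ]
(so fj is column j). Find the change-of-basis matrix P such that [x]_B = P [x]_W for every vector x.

Take x = uj: its W-coordinates are the j-th standard unit vector, so P e_j — column j of P — equals [uj]_B.
u1 = 0·f1 + 2f2 + f3 + 0·f4, giving column 1 = (0, 2, 1, 0); repeating for each j gives P = [[0, -1, 1, 2], [2, -2, 0, -2], [1, 0, -2, 1], [0, -2, -2, -2]].

[[0, -1, 1, 2], [2, -2, 0, -2], [1, 0, -2, 1], [0, -2, -2, -2]]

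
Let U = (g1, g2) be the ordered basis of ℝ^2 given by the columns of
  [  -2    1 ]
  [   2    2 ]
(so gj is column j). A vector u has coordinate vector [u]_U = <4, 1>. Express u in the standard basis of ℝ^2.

<-7, 10>

u = M [u]_U, where M has columns g1, g2.
Carrying out the matrix-vector product, u = <-7, 10>.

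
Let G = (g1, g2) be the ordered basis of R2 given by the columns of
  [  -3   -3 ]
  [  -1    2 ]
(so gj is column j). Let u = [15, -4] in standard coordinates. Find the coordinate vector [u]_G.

[-2, -3]

Write u = c_1 g1 + c_2 g2 and solve for the c_i.
System: -3c_1 - 3c_2 = 15, -c_1 + 2c_2 = -4; solving gives c_1 = -2, c_2 = -3.
Check: -2g1 - 3g2 = [15, -4].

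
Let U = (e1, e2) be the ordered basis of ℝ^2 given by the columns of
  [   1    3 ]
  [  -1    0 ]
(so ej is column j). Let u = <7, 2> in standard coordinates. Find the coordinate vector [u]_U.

<-2, 3>

We seek scalars with c_1 e1 + c_2 e2 = u; equivalently solve M c = u where the columns of M are e1, e2.
System: c_1 + 3c_2 = 7, -c_1 + 0c_2 = 2; solving gives c_1 = -2, c_2 = 3.
Check: -2e1 + 3e2 = <7, 2>.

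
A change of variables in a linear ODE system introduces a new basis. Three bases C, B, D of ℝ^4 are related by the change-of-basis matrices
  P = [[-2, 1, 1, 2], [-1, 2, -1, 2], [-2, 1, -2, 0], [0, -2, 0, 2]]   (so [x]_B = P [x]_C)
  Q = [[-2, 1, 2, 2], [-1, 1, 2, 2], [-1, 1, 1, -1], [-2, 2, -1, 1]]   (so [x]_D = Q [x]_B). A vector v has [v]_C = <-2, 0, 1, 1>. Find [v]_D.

First [v]_B = P [v]_C = <7, 3, 2, 2>.
Then [v]_D = Q [v]_B = <-3, 4, -4, -8>.

<-3, 4, -4, -8>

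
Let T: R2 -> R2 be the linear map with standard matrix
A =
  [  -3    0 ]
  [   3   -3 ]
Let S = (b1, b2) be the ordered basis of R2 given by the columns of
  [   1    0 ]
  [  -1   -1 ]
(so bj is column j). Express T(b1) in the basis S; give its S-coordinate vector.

(-3, -3)

Compute T(b1) = A b1 = (-3, 6) in standard coordinates.
Then write this in S-coordinates: solve for y in y_1 b1 + y_2 b2 = (-3, 6).
This gives y = (-3, -3), which is column 1 of [T]_S.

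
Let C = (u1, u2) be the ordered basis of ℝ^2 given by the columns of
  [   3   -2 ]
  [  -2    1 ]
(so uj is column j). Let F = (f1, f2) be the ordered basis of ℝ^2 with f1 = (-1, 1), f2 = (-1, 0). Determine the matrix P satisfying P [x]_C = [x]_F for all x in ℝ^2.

[[-2, 1], [-1, 1]]

Let M have columns uj and N have columns fj. Then for every x, N [x]_F = x = M [x]_C, so P = N^(-1) M.
Since det N = 1, N^(-1) has integer entries; multiplying gives P = [[-2, 1], [-1, 1]].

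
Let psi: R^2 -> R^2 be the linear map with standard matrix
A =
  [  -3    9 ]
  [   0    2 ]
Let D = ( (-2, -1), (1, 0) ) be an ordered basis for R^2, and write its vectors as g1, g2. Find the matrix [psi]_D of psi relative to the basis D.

[[2, 0], [1, -3]]

With P the matrix whose columns are g1, g2, [psi]_D = P^(-1) A P.
Column by column: psi(g1) = A g1 = (-3, -2); its D-coordinates (2, 1) give column 1.
Continuing for each basis vector yields [psi]_D = [[2, 0], [1, -3]].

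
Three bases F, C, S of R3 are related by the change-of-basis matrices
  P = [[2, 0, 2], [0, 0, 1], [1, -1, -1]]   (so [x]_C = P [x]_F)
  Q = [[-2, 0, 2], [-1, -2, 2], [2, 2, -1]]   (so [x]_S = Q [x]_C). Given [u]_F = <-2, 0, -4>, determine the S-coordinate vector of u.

<28, 24, -34>

First [u]_C = P [u]_F = <-12, -4, 2>.
Then [u]_S = Q [u]_C = <28, 24, -34>.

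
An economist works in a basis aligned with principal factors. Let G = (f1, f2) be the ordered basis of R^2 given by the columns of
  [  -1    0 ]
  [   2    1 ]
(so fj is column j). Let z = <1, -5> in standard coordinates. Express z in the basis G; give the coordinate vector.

Write z = c_1 f1 + c_2 f2 and solve for the c_i.
System: -c_1 + 0c_2 = 1, 2c_1 + c_2 = -5; solving gives c_1 = -1, c_2 = -3.
Check: -f1 - 3f2 = <1, -5>.

<-1, -3>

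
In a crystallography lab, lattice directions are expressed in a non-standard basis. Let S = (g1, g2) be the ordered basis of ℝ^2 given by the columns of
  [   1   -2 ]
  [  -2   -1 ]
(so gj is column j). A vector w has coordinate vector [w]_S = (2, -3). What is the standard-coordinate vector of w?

(8, -1)

The coordinates say w = 2g1 - 3g2; adding the scaled basis vectors gives (8, -1).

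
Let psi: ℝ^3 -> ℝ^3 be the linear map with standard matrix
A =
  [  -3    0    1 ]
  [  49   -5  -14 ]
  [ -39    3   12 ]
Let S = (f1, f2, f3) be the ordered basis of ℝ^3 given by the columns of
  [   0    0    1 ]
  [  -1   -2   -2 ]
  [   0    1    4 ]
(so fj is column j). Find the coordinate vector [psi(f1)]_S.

[1, -3, 0]

Column 1 of [psi]_S is the S-coordinate vector of psi(f1).
In standard coordinates psi(f1) = A f1 = [0, 5, -3].
Converting to S: [0, 5, -3] = f1 - 3f2 + 0·f3, so the coordinate vector is [1, -3, 0].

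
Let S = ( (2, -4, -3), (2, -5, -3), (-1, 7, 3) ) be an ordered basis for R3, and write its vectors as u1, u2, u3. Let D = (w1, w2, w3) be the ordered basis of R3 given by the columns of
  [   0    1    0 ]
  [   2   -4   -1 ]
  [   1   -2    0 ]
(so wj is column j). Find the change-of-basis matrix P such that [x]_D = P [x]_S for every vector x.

Let M have columns uj and N have columns wj. Then for every x, N [x]_D = x = M [x]_S, so P = N^(-1) M.
Since det N = -1, N^(-1) has integer entries; multiplying gives P = [[1, 1, 1], [2, 2, -1], [-2, -1, -1]].

[[1, 1, 1], [2, 2, -1], [-2, -1, -1]]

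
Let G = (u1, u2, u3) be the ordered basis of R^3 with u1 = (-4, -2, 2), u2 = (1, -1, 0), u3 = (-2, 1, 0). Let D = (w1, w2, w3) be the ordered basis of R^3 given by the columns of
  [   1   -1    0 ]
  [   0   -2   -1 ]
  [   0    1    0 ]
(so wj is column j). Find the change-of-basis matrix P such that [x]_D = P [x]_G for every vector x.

Column j of P is [uj]_D, since P maps G-coordinates to D-coordinates.
Expressing u1 in D: u1 = -2w1 + 2w2 - 2w3, so column 1 of P is (-2, 2, -2).
Doing the same for each uj gives P = [[-2, 1, -2], [2, 0, 0], [-2, 1, -1]].

[[-2, 1, -2], [2, 0, 0], [-2, 1, -1]]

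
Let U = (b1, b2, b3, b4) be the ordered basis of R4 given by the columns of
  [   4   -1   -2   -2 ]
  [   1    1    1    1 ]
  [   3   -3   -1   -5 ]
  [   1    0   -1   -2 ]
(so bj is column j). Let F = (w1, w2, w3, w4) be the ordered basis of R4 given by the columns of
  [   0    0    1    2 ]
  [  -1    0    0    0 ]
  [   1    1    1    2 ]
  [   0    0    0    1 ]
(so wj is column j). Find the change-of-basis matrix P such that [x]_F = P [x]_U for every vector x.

[[-1, -1, -1, -1], [0, -1, 2, -2], [2, -1, 0, 2], [1, 0, -1, -2]]

Let M have columns bj and N have columns wj. Then for every x, N [x]_F = x = M [x]_U, so P = N^(-1) M.
Since det N = -1, N^(-1) has integer entries; multiplying gives P = [[-1, -1, -1, -1], [0, -1, 2, -2], [2, -1, 0, 2], [1, 0, -1, -2]].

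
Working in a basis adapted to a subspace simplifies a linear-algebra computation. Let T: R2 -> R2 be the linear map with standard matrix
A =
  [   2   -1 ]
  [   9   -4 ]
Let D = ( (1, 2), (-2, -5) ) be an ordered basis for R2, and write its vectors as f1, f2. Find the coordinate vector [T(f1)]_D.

(-2, -1)

Compute T(f1) = A f1 = (0, 1) in standard coordinates.
Then write this in D-coordinates: solve for y in y_1 f1 + y_2 f2 = (0, 1).
This gives y = (-2, -1), which is column 1 of [T]_D.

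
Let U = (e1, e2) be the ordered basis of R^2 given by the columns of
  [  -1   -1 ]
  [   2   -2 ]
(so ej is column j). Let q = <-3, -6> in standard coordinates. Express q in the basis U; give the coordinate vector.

[q]_U is the unique c with M c = q, where M has columns e1, e2.
System: -c_1 - c_2 = -3, 2c_1 - 2c_2 = -6; solving gives c_1 = 0, c_2 = 3.
Check: 0·e1 + 3e2 = <-3, -6>.

<0, 3>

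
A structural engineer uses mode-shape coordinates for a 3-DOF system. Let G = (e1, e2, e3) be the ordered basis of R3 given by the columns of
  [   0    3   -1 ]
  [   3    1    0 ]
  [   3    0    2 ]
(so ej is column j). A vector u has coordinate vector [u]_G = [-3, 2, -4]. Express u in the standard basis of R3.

[10, -7, -17]

The coordinates say u = -3e1 + 2e2 - 4e3; adding the scaled basis vectors gives [10, -7, -17].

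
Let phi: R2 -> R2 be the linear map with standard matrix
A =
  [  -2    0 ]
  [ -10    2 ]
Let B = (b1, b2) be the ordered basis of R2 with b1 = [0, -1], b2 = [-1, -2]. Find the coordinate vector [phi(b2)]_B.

Column 2 of [phi]_B is the B-coordinate vector of phi(b2).
In standard coordinates phi(b2) = A b2 = [2, 6].
Converting to B: [2, 6] = -2b1 - 2b2, so the coordinate vector is [-2, -2].

[-2, -2]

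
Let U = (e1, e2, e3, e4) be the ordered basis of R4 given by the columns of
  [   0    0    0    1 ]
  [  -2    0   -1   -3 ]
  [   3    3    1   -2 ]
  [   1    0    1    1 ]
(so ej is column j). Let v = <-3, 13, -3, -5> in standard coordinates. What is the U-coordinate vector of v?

<-2, -1, 0, -3>

Write v = c_1 e1 + ... + c_4 e4 and solve for the c_i.
Gaussian elimination on [M | v] yields c = (-2, -1, 0, -3).
Check: -2e1 - e2 + 0·e3 - 3e4 = <-3, 13, -3, -5>.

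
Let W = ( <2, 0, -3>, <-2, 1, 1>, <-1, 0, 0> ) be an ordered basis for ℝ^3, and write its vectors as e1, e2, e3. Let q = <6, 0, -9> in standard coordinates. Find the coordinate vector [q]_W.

Write q = c_1 e1 + ... + c_3 e3 and solve for the c_i.
Gaussian elimination on [M | q] yields c = (3, 0, 0).
Check: 3e1 + 0·e2 + 0·e3 = <6, 0, -9>.

<3, 0, 0>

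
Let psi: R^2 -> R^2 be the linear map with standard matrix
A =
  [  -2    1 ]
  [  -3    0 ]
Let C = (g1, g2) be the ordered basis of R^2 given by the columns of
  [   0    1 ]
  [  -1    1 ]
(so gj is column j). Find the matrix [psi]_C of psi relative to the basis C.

The j-th column of [psi]_C is [psi(gj)]_C.
psi(g1) = A g1 = [-1, 0] = -g1 - g2, so column 1 is [-1, -1].
Repeating for g2 and assembling the columns gives [[-1, 2], [-1, -1]].

[[-1, 2], [-1, -1]]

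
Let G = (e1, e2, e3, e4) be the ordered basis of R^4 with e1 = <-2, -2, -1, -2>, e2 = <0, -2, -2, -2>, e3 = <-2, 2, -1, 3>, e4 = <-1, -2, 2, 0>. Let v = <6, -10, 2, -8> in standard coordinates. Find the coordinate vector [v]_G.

[v]_G is the unique c with M c = v, where M has columns e1, ..., e4.
Gaussian elimination on [M | v] yields c = (-2, 3, -2, 2).
Check: -2e1 + 3e2 - 2e3 + 2e4 = <6, -10, 2, -8>.

<-2, 3, -2, 2>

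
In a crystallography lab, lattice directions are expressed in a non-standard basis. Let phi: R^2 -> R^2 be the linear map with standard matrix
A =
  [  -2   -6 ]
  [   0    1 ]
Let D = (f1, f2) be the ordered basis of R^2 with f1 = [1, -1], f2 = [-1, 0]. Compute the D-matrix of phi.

[[1, 0], [-3, -2]]

With P the matrix whose columns are f1, f2, [phi]_D = P^(-1) A P.
Column by column: phi(f1) = A f1 = [4, -1]; its D-coordinates [1, -3] give column 1.
Continuing for each basis vector yields [phi]_D = [[1, 0], [-3, -2]].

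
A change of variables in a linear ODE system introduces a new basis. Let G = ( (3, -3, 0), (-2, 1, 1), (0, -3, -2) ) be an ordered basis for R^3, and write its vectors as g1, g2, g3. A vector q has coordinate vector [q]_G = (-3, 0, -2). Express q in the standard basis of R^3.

q = M [q]_G, where M has columns g1, ..., g3.
Carrying out the matrix-vector product, q = (-9, 15, 4).

(-9, 15, 4)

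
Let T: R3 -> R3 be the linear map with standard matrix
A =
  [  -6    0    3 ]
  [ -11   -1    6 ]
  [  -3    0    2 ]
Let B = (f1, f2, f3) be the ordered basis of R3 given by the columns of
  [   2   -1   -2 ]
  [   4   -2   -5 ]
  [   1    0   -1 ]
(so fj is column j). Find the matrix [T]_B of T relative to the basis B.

[[-2, 2, 1], [1, 0, -1], [2, -1, -3]]

With P the matrix whose columns are f1, ..., f3, [T]_B = P^(-1) A P.
Column by column: T(f1) = A f1 = (-9, -20, -4); its B-coordinates (-2, 1, 2) give column 1.
Continuing for each basis vector yields [T]_B = [[-2, 2, 1], [1, 0, -1], [2, -1, -3]].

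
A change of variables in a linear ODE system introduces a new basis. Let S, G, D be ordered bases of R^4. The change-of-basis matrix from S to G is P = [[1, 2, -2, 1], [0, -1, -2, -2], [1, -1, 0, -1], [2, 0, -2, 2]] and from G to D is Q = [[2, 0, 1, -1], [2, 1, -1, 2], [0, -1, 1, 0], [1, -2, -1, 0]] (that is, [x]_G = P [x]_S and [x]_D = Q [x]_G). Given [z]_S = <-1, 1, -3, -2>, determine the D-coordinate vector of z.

<10, 19, -9, -13>

Apply P to get G-coordinates <5, 9, 0, 0>, then Q to get D-coordinates.
The result is [z]_D = <10, 19, -9, -13>.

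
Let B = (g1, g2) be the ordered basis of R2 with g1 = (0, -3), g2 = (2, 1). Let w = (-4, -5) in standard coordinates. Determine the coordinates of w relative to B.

[w]_B is the unique c with M c = w, where M has columns g1, g2.
System: 0c_1 + 2c_2 = -4, -3c_1 + c_2 = -5; solving gives c_1 = 1, c_2 = -2.
Check: g1 - 2g2 = (-4, -5).

(1, -2)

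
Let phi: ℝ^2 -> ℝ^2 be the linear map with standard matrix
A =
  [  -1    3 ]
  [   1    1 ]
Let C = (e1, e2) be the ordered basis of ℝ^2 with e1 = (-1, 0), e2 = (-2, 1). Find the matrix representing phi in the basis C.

With P the matrix whose columns are e1, e2, [phi]_C = P^(-1) A P.
Column by column: phi(e1) = A e1 = (1, -1); its C-coordinates (1, -1) give column 1.
Continuing for each basis vector yields [phi]_C = [[1, -3], [-1, -1]].

[[1, -3], [-1, -1]]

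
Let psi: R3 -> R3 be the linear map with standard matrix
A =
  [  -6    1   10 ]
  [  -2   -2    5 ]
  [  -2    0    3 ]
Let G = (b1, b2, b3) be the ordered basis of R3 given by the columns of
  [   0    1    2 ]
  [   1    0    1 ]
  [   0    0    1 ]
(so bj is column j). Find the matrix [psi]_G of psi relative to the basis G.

[[-2, 0, 0], [1, -2, 1], [0, -2, -1]]

The j-th column of [psi]_G is [psi(bj)]_G.
psi(b1) = A b1 = [1, -2, 0] = -2b1 + b2 + 0·b3, so column 1 is [-2, 1, 0].
Repeating for b2, b3 and assembling the columns gives [[-2, 0, 0], [1, -2, 1], [0, -2, -1]].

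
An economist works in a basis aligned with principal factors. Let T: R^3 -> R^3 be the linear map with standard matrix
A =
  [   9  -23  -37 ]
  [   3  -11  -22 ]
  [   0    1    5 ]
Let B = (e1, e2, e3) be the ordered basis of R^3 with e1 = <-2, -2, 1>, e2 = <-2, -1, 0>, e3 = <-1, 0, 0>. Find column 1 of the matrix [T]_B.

<3, 0, 3>

Column 1 of [T]_B is the B-coordinate vector of T(e1).
In standard coordinates T(e1) = A e1 = <-9, -6, 3>.
Converting to B: <-9, -6, 3> = 3e1 + 0·e2 + 3e3, so the coordinate vector is <3, 0, 3>.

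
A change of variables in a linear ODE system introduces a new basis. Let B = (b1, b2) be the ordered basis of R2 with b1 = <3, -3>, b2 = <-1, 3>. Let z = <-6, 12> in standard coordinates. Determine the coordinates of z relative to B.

<-1, 3>

We seek scalars with c_1 b1 + c_2 b2 = z; equivalently solve M c = z where the columns of M are b1, b2.
System: 3c_1 - c_2 = -6, -3c_1 + 3c_2 = 12; solving gives c_1 = -1, c_2 = 3.
Check: -b1 + 3b2 = <-6, 12>.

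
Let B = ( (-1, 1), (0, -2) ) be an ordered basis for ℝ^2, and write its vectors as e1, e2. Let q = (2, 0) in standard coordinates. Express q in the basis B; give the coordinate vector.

[q]_B is the unique c with M c = q, where M has columns e1, e2.
System: -c_1 + 0c_2 = 2, c_1 - 2c_2 = 0; solving gives c_1 = -2, c_2 = -1.
Check: -2e1 - e2 = (2, 0).

(-2, -1)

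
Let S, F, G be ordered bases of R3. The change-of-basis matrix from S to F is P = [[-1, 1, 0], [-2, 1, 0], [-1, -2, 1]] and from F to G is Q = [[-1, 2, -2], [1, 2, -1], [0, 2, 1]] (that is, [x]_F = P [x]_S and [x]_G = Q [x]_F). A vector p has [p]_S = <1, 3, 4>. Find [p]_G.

<6, 7, -1>

Composing the changes, [p]_G = Q P [p]_S.
Q P = [[-1, 5, -2], [-4, 5, -1], [-5, 0, 1]]; applying this to <1, 3, 4> gives <6, 7, -1>.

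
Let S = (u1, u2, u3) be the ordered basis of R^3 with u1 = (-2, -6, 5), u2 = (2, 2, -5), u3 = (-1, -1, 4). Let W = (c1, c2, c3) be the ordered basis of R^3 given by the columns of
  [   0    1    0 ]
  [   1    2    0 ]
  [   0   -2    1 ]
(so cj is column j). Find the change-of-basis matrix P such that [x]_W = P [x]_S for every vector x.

[[-2, -2, 1], [-2, 2, -1], [1, -1, 2]]

Let M have columns uj and N have columns cj. Then for every x, N [x]_W = x = M [x]_S, so P = N^(-1) M.
Since det N = -1, N^(-1) has integer entries; multiplying gives P = [[-2, -2, 1], [-2, 2, -1], [1, -1, 2]].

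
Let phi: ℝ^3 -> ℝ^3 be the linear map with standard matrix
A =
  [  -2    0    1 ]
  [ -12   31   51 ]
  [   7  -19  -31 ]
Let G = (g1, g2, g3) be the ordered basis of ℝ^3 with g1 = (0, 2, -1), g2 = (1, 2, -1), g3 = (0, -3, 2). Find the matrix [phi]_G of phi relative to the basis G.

Let P have columns g1, ..., g3. Then [phi]_G = P^(-1) A P.
Here det P = -1, so P^(-1) is integer; computing A P first and then P^(-1)(A P) gives [[2, 1, 1], [-1, -3, 2], [-3, -1, -1]].

[[2, 1, 1], [-1, -3, 2], [-3, -1, -1]]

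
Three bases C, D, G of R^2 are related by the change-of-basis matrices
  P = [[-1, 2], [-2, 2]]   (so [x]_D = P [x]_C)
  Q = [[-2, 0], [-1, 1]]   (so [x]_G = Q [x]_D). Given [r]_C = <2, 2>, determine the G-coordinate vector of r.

First [r]_D = P [r]_C = <2, 0>.
Then [r]_G = Q [r]_D = <-4, -2>.

<-4, -2>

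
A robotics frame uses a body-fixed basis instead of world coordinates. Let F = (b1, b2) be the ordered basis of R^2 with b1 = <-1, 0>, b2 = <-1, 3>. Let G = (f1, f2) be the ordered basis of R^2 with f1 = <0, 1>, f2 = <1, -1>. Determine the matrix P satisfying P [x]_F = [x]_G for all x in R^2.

[[-1, 2], [-1, -1]]

Column j of P is [bj]_G, since P maps F-coordinates to G-coordinates.
Expressing b1 in G: b1 = -f1 - f2, so column 1 of P is <-1, -1>.
Doing the same for each bj gives P = [[-1, 2], [-1, -1]].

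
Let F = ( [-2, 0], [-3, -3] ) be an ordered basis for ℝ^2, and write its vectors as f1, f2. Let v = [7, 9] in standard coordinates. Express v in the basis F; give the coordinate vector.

Write v = c_1 f1 + c_2 f2 and solve for the c_i.
System: -2c_1 - 3c_2 = 7, 0c_1 - 3c_2 = 9; solving gives c_1 = 1, c_2 = -3.
Check: f1 - 3f2 = [7, 9].

[1, -3]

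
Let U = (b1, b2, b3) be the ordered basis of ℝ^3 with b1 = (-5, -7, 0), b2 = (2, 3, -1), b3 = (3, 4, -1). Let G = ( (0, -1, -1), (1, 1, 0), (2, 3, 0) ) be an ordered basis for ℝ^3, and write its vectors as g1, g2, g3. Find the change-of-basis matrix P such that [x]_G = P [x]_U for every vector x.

[[0, 1, 1], [-1, -2, -1], [-2, 2, 2]]

Take x = bj: its U-coordinates are the j-th standard unit vector, so P e_j — column j of P — equals [bj]_G.
b1 = 0·g1 - g2 - 2g3, giving column 1 = (0, -1, -2); repeating for each j gives P = [[0, 1, 1], [-1, -2, -1], [-2, 2, 2]].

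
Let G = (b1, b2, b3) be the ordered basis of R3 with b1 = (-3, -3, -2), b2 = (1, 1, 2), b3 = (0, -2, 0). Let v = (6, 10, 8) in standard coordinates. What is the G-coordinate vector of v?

(-1, 3, -2)

We seek scalars with c_1 b1 + ... + c_3 b3 = v; equivalently solve M c = v where the columns of M are b1, ..., b3.
Solving this 3x3 system gives c = (-1, 3, -2).
Check: -b1 + 3b2 - 2b3 = (6, 10, 8).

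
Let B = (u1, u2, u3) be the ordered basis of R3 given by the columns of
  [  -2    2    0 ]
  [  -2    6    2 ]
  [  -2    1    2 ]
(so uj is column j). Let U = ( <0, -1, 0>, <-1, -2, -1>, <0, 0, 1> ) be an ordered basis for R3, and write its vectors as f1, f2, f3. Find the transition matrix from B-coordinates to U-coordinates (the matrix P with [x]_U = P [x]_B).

Column j of P is [uj]_U, since P maps B-coordinates to U-coordinates.
Expressing u1 in U: u1 = -2f1 + 2f2 + 0·f3, so column 1 of P is <-2, 2, 0>.
Doing the same for each uj gives P = [[-2, -2, -2], [2, -2, 0], [0, -1, 2]].

[[-2, -2, -2], [2, -2, 0], [0, -1, 2]]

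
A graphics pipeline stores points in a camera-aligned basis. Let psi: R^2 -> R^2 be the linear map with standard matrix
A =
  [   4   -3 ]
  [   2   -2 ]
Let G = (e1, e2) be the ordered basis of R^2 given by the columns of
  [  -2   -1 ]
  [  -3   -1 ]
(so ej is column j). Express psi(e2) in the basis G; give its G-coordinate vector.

Column 2 of [psi]_G is the G-coordinate vector of psi(e2).
In standard coordinates psi(e2) = A e2 = <-1, 0>.
Converting to G: <-1, 0> = -e1 + 3e2, so the coordinate vector is <-1, 3>.

<-1, 3>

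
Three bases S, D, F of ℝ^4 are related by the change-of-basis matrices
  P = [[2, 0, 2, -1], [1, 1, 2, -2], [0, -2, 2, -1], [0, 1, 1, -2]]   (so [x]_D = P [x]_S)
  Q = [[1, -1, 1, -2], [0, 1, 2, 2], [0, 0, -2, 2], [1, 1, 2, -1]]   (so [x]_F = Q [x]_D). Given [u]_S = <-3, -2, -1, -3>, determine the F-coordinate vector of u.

Apply P to get D-coordinates <-5, -1, 5, 3>, then Q to get F-coordinates.
The result is [u]_F = <-5, 15, -4, 1>.

<-5, 15, -4, 1>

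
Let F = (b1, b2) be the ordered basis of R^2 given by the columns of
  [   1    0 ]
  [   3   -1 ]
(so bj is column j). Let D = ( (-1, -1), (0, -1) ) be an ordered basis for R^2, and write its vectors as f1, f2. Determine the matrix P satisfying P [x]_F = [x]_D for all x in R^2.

Let M have columns bj and N have columns fj. Then for every x, N [x]_D = x = M [x]_F, so P = N^(-1) M.
Since det N = 1, N^(-1) has integer entries; multiplying gives P = [[-1, 0], [-2, 1]].

[[-1, 0], [-2, 1]]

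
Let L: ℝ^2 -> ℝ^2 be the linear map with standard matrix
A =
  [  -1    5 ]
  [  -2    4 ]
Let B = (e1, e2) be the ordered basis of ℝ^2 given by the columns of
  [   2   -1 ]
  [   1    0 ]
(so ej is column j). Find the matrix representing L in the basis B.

With P the matrix whose columns are e1, e2, [L]_B = P^(-1) A P.
Column by column: L(e1) = A e1 = [3, 0]; its B-coordinates [0, -3] give column 1.
Continuing for each basis vector yields [L]_B = [[0, 2], [-3, 3]].

[[0, 2], [-3, 3]]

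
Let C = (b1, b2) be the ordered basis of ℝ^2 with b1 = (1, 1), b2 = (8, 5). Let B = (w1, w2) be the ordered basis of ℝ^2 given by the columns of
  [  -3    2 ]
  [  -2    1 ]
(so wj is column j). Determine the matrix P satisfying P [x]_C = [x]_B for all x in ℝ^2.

Column j of P is [bj]_B, since P maps C-coordinates to B-coordinates.
Expressing b1 in B: b1 = -w1 - w2, so column 1 of P is (-1, -1).
Doing the same for each bj gives P = [[-1, -2], [-1, 1]].

[[-1, -2], [-1, 1]]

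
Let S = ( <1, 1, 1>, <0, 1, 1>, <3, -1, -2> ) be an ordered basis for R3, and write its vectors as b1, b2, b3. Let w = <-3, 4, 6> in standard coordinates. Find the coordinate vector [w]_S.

We seek scalars with c_1 b1 + ... + c_3 b3 = w; equivalently solve M c = w where the columns of M are b1, ..., b3.
Solving this 3x3 system gives c = (3, -1, -2).
Check: 3b1 - b2 - 2b3 = <-3, 4, 6>.

<3, -1, -2>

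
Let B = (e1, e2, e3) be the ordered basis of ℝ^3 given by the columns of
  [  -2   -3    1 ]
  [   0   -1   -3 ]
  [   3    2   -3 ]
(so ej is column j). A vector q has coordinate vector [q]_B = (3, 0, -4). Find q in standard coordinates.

q = M [q]_B, where M has columns e1, ..., e3.
Carrying out the matrix-vector product, q = (-10, 12, 21).

(-10, 12, 21)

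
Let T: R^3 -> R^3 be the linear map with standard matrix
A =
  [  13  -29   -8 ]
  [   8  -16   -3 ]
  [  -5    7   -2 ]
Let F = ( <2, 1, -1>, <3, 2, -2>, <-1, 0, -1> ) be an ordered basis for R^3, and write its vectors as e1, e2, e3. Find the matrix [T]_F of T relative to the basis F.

The j-th column of [T]_F is [T(ej)]_F.
T(e1) = A e1 = <5, 3, -1> = -3e1 + 3e2 - 2e3, so column 1 is <-3, 3, -2>.
Repeating for e2, e3 and assembling the columns gives [[-3, -2, 1], [3, 0, -3], [-2, -1, -2]].

[[-3, -2, 1], [3, 0, -3], [-2, -1, -2]]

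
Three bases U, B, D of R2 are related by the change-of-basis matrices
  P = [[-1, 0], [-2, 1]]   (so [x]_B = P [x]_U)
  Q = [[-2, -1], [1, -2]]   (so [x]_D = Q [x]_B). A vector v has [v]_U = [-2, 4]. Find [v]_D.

[-12, -14]

Composing the changes, [v]_D = Q P [v]_U.
Q P = [[4, -1], [3, -2]]; applying this to [-2, 4] gives [-12, -14].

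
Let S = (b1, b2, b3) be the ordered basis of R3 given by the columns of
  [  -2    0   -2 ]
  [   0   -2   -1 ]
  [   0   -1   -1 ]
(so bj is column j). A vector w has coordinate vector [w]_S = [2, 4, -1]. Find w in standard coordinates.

w = M [w]_S, where M has columns b1, ..., b3.
Carrying out the matrix-vector product, w = [-2, -7, -3].

[-2, -7, -3]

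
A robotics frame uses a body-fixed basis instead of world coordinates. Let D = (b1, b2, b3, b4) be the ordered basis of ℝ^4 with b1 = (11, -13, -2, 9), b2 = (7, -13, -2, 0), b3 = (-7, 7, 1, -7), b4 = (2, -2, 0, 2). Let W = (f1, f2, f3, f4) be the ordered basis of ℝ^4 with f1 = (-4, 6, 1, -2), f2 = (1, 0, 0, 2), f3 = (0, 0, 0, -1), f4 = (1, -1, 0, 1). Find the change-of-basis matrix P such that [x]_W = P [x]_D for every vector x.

Column j of P is [bj]_W, since P maps D-coordinates to W-coordinates.
Expressing b1 in W: b1 = -2f1 + 2f2 + 0·f3 + f4, so column 1 of P is (-2, 2, 0, 1).
Doing the same for each bj gives P = [[-2, -2, 1, 0], [2, -2, -2, 0], [0, 1, 0, 0], [1, 1, -1, 2]].

[[-2, -2, 1, 0], [2, -2, -2, 0], [0, 1, 0, 0], [1, 1, -1, 2]]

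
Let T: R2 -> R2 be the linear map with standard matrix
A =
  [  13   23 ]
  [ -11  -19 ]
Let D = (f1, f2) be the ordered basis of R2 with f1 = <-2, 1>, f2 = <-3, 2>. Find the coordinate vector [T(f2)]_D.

Column 2 of [T]_D is the D-coordinate vector of T(f2).
In standard coordinates T(f2) = A f2 = <7, -5>.
Converting to D: <7, -5> = f1 - 3f2, so the coordinate vector is <1, -3>.

<1, -3>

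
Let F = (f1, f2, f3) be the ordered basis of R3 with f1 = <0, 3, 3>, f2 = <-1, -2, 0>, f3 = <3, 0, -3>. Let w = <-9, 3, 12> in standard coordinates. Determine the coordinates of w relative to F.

[w]_F is the unique c with M c = w, where M has columns f1, ..., f3.
Row-reducing the augmented matrix [M | w] gives c = (1, 0, -3).
Check: f1 + 0·f2 - 3f3 = <-9, 3, 12>.

<1, 0, -3>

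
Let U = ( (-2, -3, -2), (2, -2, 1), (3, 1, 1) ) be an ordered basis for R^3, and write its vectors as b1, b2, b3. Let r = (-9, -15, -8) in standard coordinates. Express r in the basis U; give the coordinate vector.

(4, 1, -1)

[r]_U is the unique c with M c = r, where M has columns b1, ..., b3.
Gaussian elimination on [M | r] yields c = (4, 1, -1).
Check: 4b1 + b2 - b3 = (-9, -15, -8).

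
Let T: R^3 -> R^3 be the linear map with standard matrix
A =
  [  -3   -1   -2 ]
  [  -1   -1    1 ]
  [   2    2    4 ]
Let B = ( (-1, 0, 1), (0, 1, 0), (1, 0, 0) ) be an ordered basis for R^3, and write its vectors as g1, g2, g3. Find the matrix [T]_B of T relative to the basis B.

With P the matrix whose columns are g1, ..., g3, [T]_B = P^(-1) A P.
Column by column: T(g1) = A g1 = (1, 2, 2); its B-coordinates (2, 2, 3) give column 1.
Continuing for each basis vector yields [T]_B = [[2, 2, 2], [2, -1, -1], [3, 1, -1]].

[[2, 2, 2], [2, -1, -1], [3, 1, -1]]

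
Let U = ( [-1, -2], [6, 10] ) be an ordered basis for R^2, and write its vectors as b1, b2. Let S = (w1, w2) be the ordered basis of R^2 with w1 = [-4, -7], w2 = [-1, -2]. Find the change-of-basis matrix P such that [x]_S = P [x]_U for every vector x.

Take x = bj: its U-coordinates are the j-th standard unit vector, so P e_j — column j of P — equals [bj]_S.
b1 = 0·w1 + w2, giving column 1 = [0, 1]; repeating for each j gives P = [[0, -2], [1, 2]].

[[0, -2], [1, 2]]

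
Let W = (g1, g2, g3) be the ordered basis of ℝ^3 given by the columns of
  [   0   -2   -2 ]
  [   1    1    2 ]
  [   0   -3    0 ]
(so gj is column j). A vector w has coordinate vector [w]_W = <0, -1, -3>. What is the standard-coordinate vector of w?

<8, -7, 3>

w = M [w]_W, where M has columns g1, ..., g3.
Carrying out the matrix-vector product, w = <8, -7, 3>.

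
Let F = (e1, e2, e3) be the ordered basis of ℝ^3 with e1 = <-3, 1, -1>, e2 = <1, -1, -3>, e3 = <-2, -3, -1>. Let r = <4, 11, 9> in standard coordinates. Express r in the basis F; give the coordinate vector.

We seek scalars with c_1 e1 + ... + c_3 e3 = r; equivalently solve M c = r where the columns of M are e1, ..., e3.
Solving this 3x3 system gives c = (0, -2, -3).
Check: 0·e1 - 2e2 - 3e3 = <4, 11, 9>.

<0, -2, -3>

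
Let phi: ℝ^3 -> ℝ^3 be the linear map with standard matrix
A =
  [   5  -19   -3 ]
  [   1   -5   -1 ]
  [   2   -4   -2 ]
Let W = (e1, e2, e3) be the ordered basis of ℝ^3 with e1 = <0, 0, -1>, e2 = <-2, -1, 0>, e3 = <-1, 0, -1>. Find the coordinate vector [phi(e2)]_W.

Compute phi(e2) = A e2 = <9, 3, 0> in standard coordinates.
Then write this in W-coordinates: solve for y in y_1 e1 + ... + y_3 e3 = <9, 3, 0>.
This gives y = <3, -3, -3>, which is column 2 of [phi]_W.

<3, -3, -3>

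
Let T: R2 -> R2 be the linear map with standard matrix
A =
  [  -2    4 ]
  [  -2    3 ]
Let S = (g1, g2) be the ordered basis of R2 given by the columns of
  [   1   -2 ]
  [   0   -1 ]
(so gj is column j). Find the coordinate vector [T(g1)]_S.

(2, 2)

Column 1 of [T]_S is the S-coordinate vector of T(g1).
In standard coordinates T(g1) = A g1 = (-2, -2).
Converting to S: (-2, -2) = 2g1 + 2g2, so the coordinate vector is (2, 2).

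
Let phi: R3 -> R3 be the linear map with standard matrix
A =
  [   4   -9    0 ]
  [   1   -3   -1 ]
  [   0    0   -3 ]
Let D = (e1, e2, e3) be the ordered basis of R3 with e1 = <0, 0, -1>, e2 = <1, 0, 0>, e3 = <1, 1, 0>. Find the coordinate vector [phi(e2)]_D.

<0, 3, 1>

Column 2 of [phi]_D is the D-coordinate vector of phi(e2).
In standard coordinates phi(e2) = A e2 = <4, 1, 0>.
Converting to D: <4, 1, 0> = 0·e1 + 3e2 + e3, so the coordinate vector is <0, 3, 1>.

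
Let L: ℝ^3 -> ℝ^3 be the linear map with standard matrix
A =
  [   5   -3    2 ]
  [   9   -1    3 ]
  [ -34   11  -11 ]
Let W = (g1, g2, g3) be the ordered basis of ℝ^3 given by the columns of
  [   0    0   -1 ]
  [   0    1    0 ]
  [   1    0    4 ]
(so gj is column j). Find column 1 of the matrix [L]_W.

(-3, 3, -2)

Compute L(g1) = A g1 = (2, 3, -11) in standard coordinates.
Then write this in W-coordinates: solve for y in y_1 g1 + ... + y_3 g3 = (2, 3, -11).
This gives y = (-3, 3, -2), which is column 1 of [L]_W.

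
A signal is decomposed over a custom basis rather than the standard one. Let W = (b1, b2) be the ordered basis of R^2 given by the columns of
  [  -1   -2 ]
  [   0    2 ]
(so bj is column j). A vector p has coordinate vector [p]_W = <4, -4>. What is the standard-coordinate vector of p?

The coordinates say p = 4b1 - 4b2; adding the scaled basis vectors gives <4, -8>.

<4, -8>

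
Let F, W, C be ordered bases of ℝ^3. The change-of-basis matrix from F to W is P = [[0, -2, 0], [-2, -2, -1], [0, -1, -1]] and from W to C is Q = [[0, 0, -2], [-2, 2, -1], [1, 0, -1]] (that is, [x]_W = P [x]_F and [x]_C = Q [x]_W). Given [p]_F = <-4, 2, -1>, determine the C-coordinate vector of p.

<2, 19, -3>

Composing the changes, [p]_C = Q P [p]_F.
Q P = [[0, 2, 2], [-4, 1, -1], [0, -1, 1]]; applying this to <-4, 2, -1> gives <2, 19, -3>.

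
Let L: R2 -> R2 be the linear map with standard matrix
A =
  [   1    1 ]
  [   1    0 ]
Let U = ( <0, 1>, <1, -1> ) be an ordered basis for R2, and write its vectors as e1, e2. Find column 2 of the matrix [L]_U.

<1, 0>

Compute L(e2) = A e2 = <0, 1> in standard coordinates.
Then write this in U-coordinates: solve for y in y_1 e1 + y_2 e2 = <0, 1>.
This gives y = <1, 0>, which is column 2 of [L]_U.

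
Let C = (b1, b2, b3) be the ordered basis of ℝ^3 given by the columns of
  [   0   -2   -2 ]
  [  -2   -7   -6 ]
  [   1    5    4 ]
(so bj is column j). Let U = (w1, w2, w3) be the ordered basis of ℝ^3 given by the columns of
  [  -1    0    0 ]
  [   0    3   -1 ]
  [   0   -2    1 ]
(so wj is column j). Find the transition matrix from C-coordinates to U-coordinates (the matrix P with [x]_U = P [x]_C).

Column j of P is [bj]_U, since P maps C-coordinates to U-coordinates.
Expressing b1 in U: b1 = 0·w1 - w2 - w3, so column 1 of P is <0, -1, -1>.
Doing the same for each bj gives P = [[0, 2, 2], [-1, -2, -2], [-1, 1, 0]].

[[0, 2, 2], [-1, -2, -2], [-1, 1, 0]]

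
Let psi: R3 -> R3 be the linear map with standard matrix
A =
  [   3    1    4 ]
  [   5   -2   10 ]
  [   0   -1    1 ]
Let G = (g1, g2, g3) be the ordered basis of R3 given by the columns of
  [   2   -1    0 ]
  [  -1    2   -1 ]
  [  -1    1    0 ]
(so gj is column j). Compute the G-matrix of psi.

[[1, 2, 0], [1, 1, 1], [-1, -1, 0]]

Let P have columns g1, ..., g3. Then [psi]_G = P^(-1) A P.
Here det P = 1, so P^(-1) is integer; computing A P first and then P^(-1)(A P) gives [[1, 2, 0], [1, 1, 1], [-1, -1, 0]].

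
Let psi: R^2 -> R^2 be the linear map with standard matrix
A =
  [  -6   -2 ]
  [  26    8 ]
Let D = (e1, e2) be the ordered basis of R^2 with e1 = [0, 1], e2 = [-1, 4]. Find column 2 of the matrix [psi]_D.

Column 2 of [psi]_D is the D-coordinate vector of psi(e2).
In standard coordinates psi(e2) = A e2 = [-2, 6].
Converting to D: [-2, 6] = -2e1 + 2e2, so the coordinate vector is [-2, 2].

[-2, 2]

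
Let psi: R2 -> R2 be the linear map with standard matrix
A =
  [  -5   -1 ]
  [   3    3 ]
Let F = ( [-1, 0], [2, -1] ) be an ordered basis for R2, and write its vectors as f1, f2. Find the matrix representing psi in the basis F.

The j-th column of [psi]_F is [psi(fj)]_F.
psi(f1) = A f1 = [5, -3] = f1 + 3f2, so column 1 is [1, 3].
Repeating for f2 and assembling the columns gives [[1, 3], [3, -3]].

[[1, 3], [3, -3]]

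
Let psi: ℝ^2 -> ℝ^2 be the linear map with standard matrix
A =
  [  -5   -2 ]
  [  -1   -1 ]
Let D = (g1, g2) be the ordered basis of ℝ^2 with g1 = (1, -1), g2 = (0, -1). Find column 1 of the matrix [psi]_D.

Compute psi(g1) = A g1 = (-3, 0) in standard coordinates.
Then write this in D-coordinates: solve for y in y_1 g1 + y_2 g2 = (-3, 0).
This gives y = (-3, 3), which is column 1 of [psi]_D.

(-3, 3)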